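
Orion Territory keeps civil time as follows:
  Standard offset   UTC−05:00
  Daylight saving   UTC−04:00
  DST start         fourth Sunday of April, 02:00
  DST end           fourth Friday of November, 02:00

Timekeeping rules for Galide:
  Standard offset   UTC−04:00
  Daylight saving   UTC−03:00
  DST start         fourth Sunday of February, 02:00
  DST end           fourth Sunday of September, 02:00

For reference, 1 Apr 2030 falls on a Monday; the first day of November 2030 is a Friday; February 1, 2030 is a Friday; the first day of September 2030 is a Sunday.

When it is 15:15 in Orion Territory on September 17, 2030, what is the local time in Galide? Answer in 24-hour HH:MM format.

16:15

1 April 2030 is a Monday, so the first Sunday is April 7 and the fourth is April 28.
1 November 2030 is a Friday, so the first Friday is November 1 and the fourth is November 22.
Daylight saving runs 28 April – 22 November; September 17, 2030 is inside that window, so Orion Territory is at UTC−04:00.
15:15 Orion Territory + 4h = 19:15 UTC.
1 February 2030 is a Friday, so the first Sunday is February 3 and the fourth is February 24.
1 September 2030 is a Sunday, so the first Sunday is September 1 and the fourth is September 22.
At the standard offset (UTC−04:00), 19:15 UTC − 4h = 15:15 Galide standard time.
The standard-time date in Galide, September 17, 2030, falls between 24 February and 22 September, so daylight saving is in effect and Galide is at UTC−03:00.
19:15 UTC − 3h = 16:15 Galide.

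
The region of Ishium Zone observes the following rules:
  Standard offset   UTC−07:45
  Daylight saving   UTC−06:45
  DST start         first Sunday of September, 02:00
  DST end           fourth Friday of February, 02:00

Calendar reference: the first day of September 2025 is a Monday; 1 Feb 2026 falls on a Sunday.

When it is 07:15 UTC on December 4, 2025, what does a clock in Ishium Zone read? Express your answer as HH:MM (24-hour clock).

1 September 2025 is a Monday, so the first Sunday is September 7.
1 February 2026 is a Sunday, so the first Friday is February 6 and the fourth is February 27.
At the standard offset (UTC−07:45), 07:15 UTC − 7h45m = 23:30 Ishium Zone standard time (rolling into the previous day, 3 December 2025).
Daylight saving runs 7 September 2025 – 27 February 2026; the standard-time date in Ishium Zone, December 3, 2025, is inside that window, so Ishium Zone is at UTC−06:45.
07:15 UTC − 6h45m = 00:30 local.

00:30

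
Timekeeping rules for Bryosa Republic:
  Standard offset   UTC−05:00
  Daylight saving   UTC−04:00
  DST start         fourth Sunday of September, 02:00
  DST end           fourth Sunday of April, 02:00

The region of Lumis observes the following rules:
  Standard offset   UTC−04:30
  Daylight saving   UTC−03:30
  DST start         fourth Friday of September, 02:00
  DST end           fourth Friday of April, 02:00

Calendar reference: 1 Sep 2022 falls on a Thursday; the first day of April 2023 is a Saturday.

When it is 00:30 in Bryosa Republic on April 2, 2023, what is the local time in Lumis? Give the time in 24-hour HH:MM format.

1 September 2022 is a Thursday, so the first Sunday is September 4 and the fourth is September 25.
1 April 2023 is a Saturday, so the first Sunday is April 2 and the fourth is April 23.
April 2, 2023 lies within the daylight-saving period (25 September 2022 – 23 April 2023), so Bryosa Republic is on daylight time, UTC−04:00.
00:30 Bryosa Republic + 4h = 04:30 UTC.
1 September 2022 is a Thursday, so the first Friday is September 2 and the fourth is September 23.
1 April 2023 is a Saturday, so the first Friday is April 7 and the fourth is April 28.
At the standard offset (UTC−04:30), 04:30 UTC − 4h30m = 00:00 Lumis standard time.
The standard-time date in Lumis, April 2, 2023, lies within the daylight-saving period (23 September 2022 – 28 April 2023), so Lumis is on daylight time, UTC−03:30.
04:30 UTC − 3h30m = 01:00 Lumis.

01:00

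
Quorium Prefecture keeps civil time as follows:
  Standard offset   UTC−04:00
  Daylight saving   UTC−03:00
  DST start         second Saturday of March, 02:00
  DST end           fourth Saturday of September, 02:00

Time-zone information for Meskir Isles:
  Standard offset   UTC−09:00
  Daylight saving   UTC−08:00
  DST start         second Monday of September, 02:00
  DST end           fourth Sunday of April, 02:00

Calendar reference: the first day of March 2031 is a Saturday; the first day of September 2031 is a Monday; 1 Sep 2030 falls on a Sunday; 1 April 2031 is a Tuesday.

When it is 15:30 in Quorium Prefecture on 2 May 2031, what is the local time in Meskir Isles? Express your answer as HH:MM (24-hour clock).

1 March 2031 is a Saturday, so the first Saturday is March 1 and the second is March 8.
1 September 2031 is a Monday, so the first Saturday is September 6 and the fourth is September 27.
Daylight saving runs 8 March – 27 September; 2 May 2031 is inside that window, so Quorium Prefecture is at UTC−03:00.
15:30 Quorium Prefecture + 3h = 18:30 UTC.
1 September 2030 is a Sunday, so the first Monday is September 2 and the second is September 9.
1 April 2031 is a Tuesday, so the first Sunday is April 6 and the fourth is April 27.
At the standard offset (UTC−09:00), 18:30 UTC − 9h = 09:30 Meskir Isles standard time.
The standard-time date in Meskir Isles, 2 May 2031, is outside the daylight-saving period (9 September 2030 – 27 April 2031), so Meskir Isles is on standard time, UTC−09:00.
18:30 UTC − 9h = 09:30 Meskir Isles.

09:30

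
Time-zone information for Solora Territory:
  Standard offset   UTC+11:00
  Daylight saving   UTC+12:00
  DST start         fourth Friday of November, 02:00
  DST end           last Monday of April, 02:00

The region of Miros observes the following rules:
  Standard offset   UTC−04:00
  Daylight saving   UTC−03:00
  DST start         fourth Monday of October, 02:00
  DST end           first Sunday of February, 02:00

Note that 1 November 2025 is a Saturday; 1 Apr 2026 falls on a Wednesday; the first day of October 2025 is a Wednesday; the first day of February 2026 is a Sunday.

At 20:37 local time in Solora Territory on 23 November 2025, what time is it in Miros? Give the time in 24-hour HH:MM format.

06:37

1 November 2025 is a Saturday, so the first Friday is November 7 and the fourth is November 28.
1 April 2026 is a Wednesday, so Mondays fall on 6, 13, 20, 27; the last is April 27.
23 November 2025 is outside the daylight-saving period (28 November 2025 – 27 April 2026), so Solora Territory is on standard time, UTC+11:00.
20:37 Solora Territory − 11h = 09:37 UTC.
1 October 2025 is a Wednesday, so the first Monday is October 6 and the fourth is October 27.
1 February 2026 is a Sunday, so the first Sunday is February 1.
At the standard offset (UTC−04:00), 09:37 UTC − 4h = 05:37 Miros standard time.
Daylight saving runs 27 October 2025 – 1 February 2026; the standard-time date in Miros, 23 November 2025, is inside that window, so Miros is at UTC−03:00.
09:37 UTC − 3h = 06:37 Miros.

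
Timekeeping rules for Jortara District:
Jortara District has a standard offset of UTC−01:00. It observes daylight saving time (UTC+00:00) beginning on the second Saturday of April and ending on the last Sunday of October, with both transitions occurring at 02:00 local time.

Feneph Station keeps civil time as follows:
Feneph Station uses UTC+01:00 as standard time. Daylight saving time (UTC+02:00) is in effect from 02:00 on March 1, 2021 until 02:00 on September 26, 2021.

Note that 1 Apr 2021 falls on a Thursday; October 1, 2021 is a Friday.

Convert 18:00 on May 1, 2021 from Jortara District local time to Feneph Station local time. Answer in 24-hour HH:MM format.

1 April 2021 is a Thursday, so the first Saturday is April 3 and the second is April 10.
1 October 2021 is a Friday, so Sundays fall on 3, 10, 17, 24, 31; the last is October 31.
May 1, 2021 falls between 10 April and 31 October, so daylight saving is in effect and Jortara District is at UTC+00:00.
18:00 Jortara District − 0h = 18:00 UTC.
At the standard offset (UTC+01:00), 18:00 UTC + 1h = 19:00 Feneph Station standard time.
The standard-time date in Feneph Station, May 1, 2021, lies within the daylight-saving period (1 March – 26 September), so Feneph Station is on daylight time, UTC+02:00.
18:00 UTC + 2h = 20:00 Feneph Station.

20:00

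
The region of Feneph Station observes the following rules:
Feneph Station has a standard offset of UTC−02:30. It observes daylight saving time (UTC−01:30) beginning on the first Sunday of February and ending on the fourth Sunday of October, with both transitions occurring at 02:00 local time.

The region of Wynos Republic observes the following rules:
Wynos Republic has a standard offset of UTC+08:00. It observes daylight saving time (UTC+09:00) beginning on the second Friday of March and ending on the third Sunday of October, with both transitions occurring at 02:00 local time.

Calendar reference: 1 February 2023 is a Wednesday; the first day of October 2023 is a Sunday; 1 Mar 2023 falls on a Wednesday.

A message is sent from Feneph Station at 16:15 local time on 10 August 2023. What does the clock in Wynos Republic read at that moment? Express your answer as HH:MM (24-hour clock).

1 February 2023 is a Wednesday, so the first Sunday is February 5.
1 October 2023 is a Sunday, so the first Sunday is October 1 and the fourth is October 22.
10 August 2023 falls between 5 February and 22 October, so daylight saving is in effect and Feneph Station is at UTC−01:30.
16:15 Feneph Station + 1h30m = 17:45 UTC.
1 March 2023 is a Wednesday, so the first Friday is March 3 and the second is March 10.
1 October 2023 is a Sunday, so the first Sunday is October 1 and the third is October 15.
At the standard offset (UTC+08:00), 17:45 UTC + 8h = 01:45 Wynos Republic standard time (rolling into the next day, 11 August 2023).
The standard-time date in Wynos Republic, 11 August 2023, falls between 10 March and 15 October, so daylight saving is in effect and Wynos Republic is at UTC+09:00.
17:45 UTC + 9h = 02:45 Wynos Republic (rolling into the next day, 11 August 2023).

02:45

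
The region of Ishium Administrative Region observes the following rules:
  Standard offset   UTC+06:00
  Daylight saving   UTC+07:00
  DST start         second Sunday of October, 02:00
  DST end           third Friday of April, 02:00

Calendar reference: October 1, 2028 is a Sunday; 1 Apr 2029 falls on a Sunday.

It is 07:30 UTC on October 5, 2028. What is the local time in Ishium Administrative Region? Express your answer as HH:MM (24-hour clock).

1 October 2028 is a Sunday, so the first Sunday is October 1 and the second is October 8.
1 April 2029 is a Sunday, so the first Friday is April 6 and the third is April 20.
At the standard offset (UTC+06:00), 07:30 UTC + 6h = 13:30 Ishium Administrative Region standard time.
The standard-time date in Ishium Administrative Region, October 5, 2028, does not fall between 8 October 2028 and 20 April 2029, so daylight saving is not in effect and Ishium Administrative Region is at UTC+06:00.
07:30 UTC + 6h = 13:30 local.

13:30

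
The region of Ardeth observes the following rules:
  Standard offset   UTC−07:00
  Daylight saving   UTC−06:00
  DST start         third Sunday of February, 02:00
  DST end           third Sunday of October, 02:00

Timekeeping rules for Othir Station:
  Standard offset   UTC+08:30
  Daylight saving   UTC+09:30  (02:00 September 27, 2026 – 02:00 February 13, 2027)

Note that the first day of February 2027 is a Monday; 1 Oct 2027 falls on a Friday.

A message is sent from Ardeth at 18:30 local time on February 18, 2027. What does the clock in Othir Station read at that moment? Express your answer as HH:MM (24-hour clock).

10:00

1 February 2027 is a Monday, so the first Sunday is February 7 and the third is February 21.
1 October 2027 is a Friday, so the first Sunday is October 3 and the third is October 17.
February 18, 2027 does not fall between 21 February and 17 October, so daylight saving is not in effect and Ardeth is at UTC−07:00.
18:30 Ardeth + 7h = 01:30 UTC (rolling into the next day, 19 February 2027).
At the standard offset (UTC+08:30), 01:30 UTC + 8h30m = 10:00 Othir Station standard time.
Daylight saving runs 27 September 2026 – 13 February 2027; the standard-time date in Othir Station, February 19, 2027, is outside that window, so Othir Station is on standard time at UTC+08:30.
01:30 UTC + 8h30m = 10:00 Othir Station.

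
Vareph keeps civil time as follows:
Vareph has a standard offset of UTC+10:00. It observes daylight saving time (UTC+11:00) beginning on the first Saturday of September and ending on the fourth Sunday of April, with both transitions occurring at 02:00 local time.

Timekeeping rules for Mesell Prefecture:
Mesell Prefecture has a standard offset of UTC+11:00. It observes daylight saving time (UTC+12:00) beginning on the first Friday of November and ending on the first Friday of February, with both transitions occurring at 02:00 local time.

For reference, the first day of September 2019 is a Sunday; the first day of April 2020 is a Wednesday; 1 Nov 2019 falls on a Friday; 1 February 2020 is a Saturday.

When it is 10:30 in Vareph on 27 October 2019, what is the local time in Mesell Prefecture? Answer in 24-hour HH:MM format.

10:30

1 September 2019 is a Sunday, so the first Saturday is September 7.
1 April 2020 is a Wednesday, so the first Sunday is April 5 and the fourth is April 26.
27 October 2019 lies within the daylight-saving period (7 September 2019 – 26 April 2020), so Vareph is on daylight time, UTC+11:00.
10:30 Vareph − 11h = 23:30 UTC (rolling into the previous day, 26 October 2019).
1 November 2019 is a Friday, so the first Friday is November 1.
1 February 2020 is a Saturday, so the first Friday is February 7.
At the standard offset (UTC+11:00), 23:30 UTC + 11h = 10:30 Mesell Prefecture standard time (rolling into the next day, 27 October 2019).
The standard-time date in Mesell Prefecture, 27 October 2019, is outside the daylight-saving period (1 November 2019 – 7 February 2020), so Mesell Prefecture is on standard time, UTC+11:00.
23:30 UTC + 11h = 10:30 Mesell Prefecture (rolling into the next day, 27 October 2019).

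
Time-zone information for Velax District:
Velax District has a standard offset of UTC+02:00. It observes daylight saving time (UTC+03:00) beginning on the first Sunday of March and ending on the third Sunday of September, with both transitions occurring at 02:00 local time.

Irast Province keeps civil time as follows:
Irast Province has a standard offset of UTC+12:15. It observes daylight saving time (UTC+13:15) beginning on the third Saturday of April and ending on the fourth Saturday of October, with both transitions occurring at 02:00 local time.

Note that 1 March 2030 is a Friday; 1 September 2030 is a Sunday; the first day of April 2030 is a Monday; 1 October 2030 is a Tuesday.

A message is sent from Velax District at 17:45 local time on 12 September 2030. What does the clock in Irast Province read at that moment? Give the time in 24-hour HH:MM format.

04:00

1 March 2030 is a Friday, so the first Sunday is March 3.
1 September 2030 is a Sunday, so the first Sunday is September 1 and the third is September 15.
Daylight saving runs 3 March – 15 September; 12 September 2030 is inside that window, so Velax District is at UTC+03:00.
17:45 Velax District − 3h = 14:45 UTC.
1 April 2030 is a Monday, so the first Saturday is April 6 and the third is April 20.
1 October 2030 is a Tuesday, so the first Saturday is October 5 and the fourth is October 26.
At the standard offset (UTC+12:15), 14:45 UTC + 12h15m = 03:00 Irast Province standard time (rolling into the next day, 13 September 2030).
The standard-time date in Irast Province, 13 September 2030, falls between 20 April and 26 October, so daylight saving is in effect and Irast Province is at UTC+13:15.
14:45 UTC + 13h15m = 04:00 Irast Province (rolling into the next day, 13 September 2030).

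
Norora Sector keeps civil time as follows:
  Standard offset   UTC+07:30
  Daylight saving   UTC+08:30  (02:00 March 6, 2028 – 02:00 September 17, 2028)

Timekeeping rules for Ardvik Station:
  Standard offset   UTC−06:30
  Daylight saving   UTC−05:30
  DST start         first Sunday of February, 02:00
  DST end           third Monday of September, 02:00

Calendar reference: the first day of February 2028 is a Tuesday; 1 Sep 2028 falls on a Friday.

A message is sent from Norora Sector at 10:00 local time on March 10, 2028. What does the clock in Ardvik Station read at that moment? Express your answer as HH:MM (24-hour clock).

20:00

Daylight saving runs 6 March – 17 September; March 10, 2028 is inside that window, so Norora Sector is at UTC+08:30.
10:00 Norora Sector − 8h30m = 01:30 UTC.
1 February 2028 is a Tuesday, so the first Sunday is February 6.
1 September 2028 is a Friday, so the first Monday is September 4 and the third is September 18.
At the standard offset (UTC−06:30), 01:30 UTC − 6h30m = 19:00 Ardvik Station standard time (rolling into the previous day, 9 March 2028).
The standard-time date in Ardvik Station, March 9, 2028, lies within the daylight-saving period (6 February – 18 September), so Ardvik Station is on daylight time, UTC−05:30.
01:30 UTC − 5h30m = 20:00 Ardvik Station (rolling into the previous day, 9 March 2028).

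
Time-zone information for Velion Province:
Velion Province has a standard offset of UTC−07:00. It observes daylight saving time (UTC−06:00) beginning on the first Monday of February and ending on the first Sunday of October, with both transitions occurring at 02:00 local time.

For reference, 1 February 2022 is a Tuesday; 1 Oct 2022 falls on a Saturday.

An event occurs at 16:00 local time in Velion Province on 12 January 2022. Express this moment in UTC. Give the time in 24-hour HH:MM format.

23:00

1 February 2022 is a Tuesday, so the first Monday is February 7.
1 October 2022 is a Saturday, so the first Sunday is October 2.
Daylight saving runs 7 February – 2 October; 12 January 2022 is outside that window, so Velion Province is on standard time at UTC−07:00.
16:00 local + 7h = 23:00 UTC.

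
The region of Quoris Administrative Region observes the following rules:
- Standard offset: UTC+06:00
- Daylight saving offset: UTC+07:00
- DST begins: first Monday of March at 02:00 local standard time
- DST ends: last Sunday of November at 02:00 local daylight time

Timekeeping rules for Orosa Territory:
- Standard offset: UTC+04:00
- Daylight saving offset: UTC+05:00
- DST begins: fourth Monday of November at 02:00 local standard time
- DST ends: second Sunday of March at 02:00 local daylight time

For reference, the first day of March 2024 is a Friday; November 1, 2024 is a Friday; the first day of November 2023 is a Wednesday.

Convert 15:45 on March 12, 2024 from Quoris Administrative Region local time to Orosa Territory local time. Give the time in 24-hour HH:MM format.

1 March 2024 is a Friday, so the first Monday is March 4.
1 November 2024 is a Friday, so Sundays fall on 3, 10, 17, 24; the last is November 24.
March 12, 2024 falls between 4 March and 24 November, so daylight saving is in effect and Quoris Administrative Region is at UTC+07:00.
15:45 Quoris Administrative Region − 7h = 08:45 UTC.
1 November 2023 is a Wednesday, so the first Monday is November 6 and the fourth is November 27.
1 March 2024 is a Friday, so the first Sunday is March 3 and the second is March 10.
At the standard offset (UTC+04:00), 08:45 UTC + 4h = 12:45 Orosa Territory standard time.
Daylight saving runs 27 November 2023 – 10 March 2024; the standard-time date in Orosa Territory, March 12, 2024, is outside that window, so Orosa Territory is on standard time at UTC+04:00.
08:45 UTC + 4h = 12:45 Orosa Territory.

12:45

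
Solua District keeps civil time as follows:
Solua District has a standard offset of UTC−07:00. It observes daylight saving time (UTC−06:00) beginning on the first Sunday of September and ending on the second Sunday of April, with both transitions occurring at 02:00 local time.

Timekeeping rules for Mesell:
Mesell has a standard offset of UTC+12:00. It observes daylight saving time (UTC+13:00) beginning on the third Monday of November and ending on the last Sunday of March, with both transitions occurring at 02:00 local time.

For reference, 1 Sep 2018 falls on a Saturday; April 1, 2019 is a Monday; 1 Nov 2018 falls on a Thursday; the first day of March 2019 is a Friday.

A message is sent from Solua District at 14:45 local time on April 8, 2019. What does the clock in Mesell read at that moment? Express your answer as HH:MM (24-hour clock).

08:45

1 September 2018 is a Saturday, so the first Sunday is September 2.
1 April 2019 is a Monday, so the first Sunday is April 7 and the second is April 14.
April 8, 2019 lies within the daylight-saving period (2 September 2018 – 14 April 2019), so Solua District is on daylight time, UTC−06:00.
14:45 Solua District + 6h = 20:45 UTC.
1 November 2018 is a Thursday, so the first Monday is November 5 and the third is November 19.
1 March 2019 is a Friday, so Sundays fall on 3, 10, 17, 24, 31; the last is March 31.
At the standard offset (UTC+12:00), 20:45 UTC + 12h = 08:45 Mesell standard time (rolling into the next day, 9 April 2019).
The standard-time date in Mesell, April 9, 2019, is outside the daylight-saving period (19 November 2018 – 31 March 2019), so Mesell is on standard time, UTC+12:00.
20:45 UTC + 12h = 08:45 Mesell (rolling into the next day, 9 April 2019).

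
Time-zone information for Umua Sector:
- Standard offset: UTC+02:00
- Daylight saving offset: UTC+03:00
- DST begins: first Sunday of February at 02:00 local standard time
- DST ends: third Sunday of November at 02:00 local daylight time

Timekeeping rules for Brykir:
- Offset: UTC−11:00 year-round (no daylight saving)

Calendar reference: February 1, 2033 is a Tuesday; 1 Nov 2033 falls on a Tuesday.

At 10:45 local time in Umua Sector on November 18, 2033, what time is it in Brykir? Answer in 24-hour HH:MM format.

20:45

1 February 2033 is a Tuesday, so the first Sunday is February 6.
1 November 2033 is a Tuesday, so the first Sunday is November 6 and the third is November 20.
November 18, 2033 lies within the daylight-saving period (6 February – 20 November), so Umua Sector is on daylight time, UTC+03:00.
10:45 Umua Sector − 3h = 07:45 UTC.
Brykir stays on UTC−11:00 all year.
07:45 UTC − 11h = 20:45 Brykir (rolling into the previous day, 17 November 2033).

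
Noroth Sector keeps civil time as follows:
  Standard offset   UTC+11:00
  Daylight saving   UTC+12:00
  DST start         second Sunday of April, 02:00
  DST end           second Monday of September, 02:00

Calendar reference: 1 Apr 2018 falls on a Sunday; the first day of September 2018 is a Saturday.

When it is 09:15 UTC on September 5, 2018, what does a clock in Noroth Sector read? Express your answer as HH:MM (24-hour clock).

21:15

1 April 2018 is a Sunday, so the first Sunday is April 1 and the second is April 8.
1 September 2018 is a Saturday, so the first Monday is September 3 and the second is September 10.
At the standard offset (UTC+11:00), 09:15 UTC + 11h = 20:15 Noroth Sector standard time.
Daylight saving runs 8 April – 10 September; the standard-time date in Noroth Sector, September 5, 2018, is inside that window, so Noroth Sector is at UTC+12:00.
09:15 UTC + 12h = 21:15 local.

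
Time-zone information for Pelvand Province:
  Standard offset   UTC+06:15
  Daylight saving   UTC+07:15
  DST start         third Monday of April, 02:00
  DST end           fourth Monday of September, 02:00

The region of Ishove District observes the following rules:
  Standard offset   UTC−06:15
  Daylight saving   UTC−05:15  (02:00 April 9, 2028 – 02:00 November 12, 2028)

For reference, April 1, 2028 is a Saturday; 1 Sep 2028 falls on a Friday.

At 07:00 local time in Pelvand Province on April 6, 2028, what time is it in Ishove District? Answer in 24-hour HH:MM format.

1 April 2028 is a Saturday, so the first Monday is April 3 and the third is April 17.
1 September 2028 is a Friday, so the first Monday is September 4 and the fourth is September 25.
April 6, 2028 is outside the daylight-saving period (17 April – 25 September), so Pelvand Province is on standard time, UTC+06:15.
07:00 Pelvand Province − 6h15m = 00:45 UTC.
At the standard offset (UTC−06:15), 00:45 UTC − 6h15m = 18:30 Ishove District standard time (rolling into the previous day, 5 April 2028).
The standard-time date in Ishove District, April 5, 2028, is outside the daylight-saving period (9 April – 12 November), so Ishove District is on standard time, UTC−06:15.
00:45 UTC − 6h15m = 18:30 Ishove District (rolling into the previous day, 5 April 2028).

18:30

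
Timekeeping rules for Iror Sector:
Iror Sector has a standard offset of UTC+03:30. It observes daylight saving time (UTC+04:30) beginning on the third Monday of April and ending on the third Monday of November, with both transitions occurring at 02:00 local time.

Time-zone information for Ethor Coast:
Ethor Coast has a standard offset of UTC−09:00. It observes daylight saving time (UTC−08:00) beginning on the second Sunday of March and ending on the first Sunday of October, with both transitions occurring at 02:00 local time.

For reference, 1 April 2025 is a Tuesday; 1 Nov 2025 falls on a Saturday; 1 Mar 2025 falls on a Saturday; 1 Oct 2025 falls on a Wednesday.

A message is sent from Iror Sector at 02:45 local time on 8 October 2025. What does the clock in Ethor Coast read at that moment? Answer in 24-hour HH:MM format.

1 April 2025 is a Tuesday, so the first Monday is April 7 and the third is April 21.
1 November 2025 is a Saturday, so the first Monday is November 3 and the third is November 17.
8 October 2025 falls between 21 April and 17 November, so daylight saving is in effect and Iror Sector is at UTC+04:30.
02:45 Iror Sector − 4h30m = 22:15 UTC (rolling into the previous day, 7 October 2025).
1 March 2025 is a Saturday, so the first Sunday is March 2 and the second is March 9.
1 October 2025 is a Wednesday, so the first Sunday is October 5.
At the standard offset (UTC−09:00), 22:15 UTC − 9h = 13:15 Ethor Coast standard time.
The standard-time date in Ethor Coast, 7 October 2025, does not fall between 9 March and 5 October, so daylight saving is not in effect and Ethor Coast is at UTC−09:00.
22:15 UTC − 9h = 13:15 Ethor Coast.

13:15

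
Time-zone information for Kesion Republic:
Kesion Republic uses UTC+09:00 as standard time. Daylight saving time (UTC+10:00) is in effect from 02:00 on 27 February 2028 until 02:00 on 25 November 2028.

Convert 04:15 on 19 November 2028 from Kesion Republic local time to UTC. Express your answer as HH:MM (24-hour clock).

18:15

19 November 2028 falls between 27 February and 25 November, so daylight saving is in effect and Kesion Republic is at UTC+10:00.
04:15 local − 10h = 18:15 UTC (rolling into the previous day, 18 November 2028).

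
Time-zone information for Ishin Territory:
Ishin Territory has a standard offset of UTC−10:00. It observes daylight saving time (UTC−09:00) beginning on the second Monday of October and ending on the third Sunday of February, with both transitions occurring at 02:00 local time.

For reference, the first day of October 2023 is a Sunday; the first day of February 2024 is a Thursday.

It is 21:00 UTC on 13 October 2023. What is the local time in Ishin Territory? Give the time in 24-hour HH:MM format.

12:00

1 October 2023 is a Sunday, so the first Monday is October 2 and the second is October 9.
1 February 2024 is a Thursday, so the first Sunday is February 4 and the third is February 18.
At the standard offset (UTC−10:00), 21:00 UTC − 10h = 11:00 Ishin Territory standard time.
The standard-time date in Ishin Territory, 13 October 2023, falls between 9 October 2023 and 18 February 2024, so daylight saving is in effect and Ishin Territory is at UTC−09:00.
21:00 UTC − 9h = 12:00 local.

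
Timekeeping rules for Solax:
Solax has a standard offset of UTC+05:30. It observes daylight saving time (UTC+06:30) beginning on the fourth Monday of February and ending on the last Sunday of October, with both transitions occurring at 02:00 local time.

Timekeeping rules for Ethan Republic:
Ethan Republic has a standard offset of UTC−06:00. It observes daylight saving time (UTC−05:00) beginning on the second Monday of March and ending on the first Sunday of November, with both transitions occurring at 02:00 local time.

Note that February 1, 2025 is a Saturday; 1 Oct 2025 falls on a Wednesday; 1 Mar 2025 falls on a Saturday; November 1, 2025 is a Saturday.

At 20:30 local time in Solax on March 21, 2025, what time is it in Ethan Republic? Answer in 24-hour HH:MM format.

1 February 2025 is a Saturday, so the first Monday is February 3 and the fourth is February 24.
1 October 2025 is a Wednesday, so Sundays fall on 5, 12, 19, 26; the last is October 26.
March 21, 2025 falls between 24 February and 26 October, so daylight saving is in effect and Solax is at UTC+06:30.
20:30 Solax − 6h30m = 14:00 UTC.
1 March 2025 is a Saturday, so the first Monday is March 3 and the second is March 10.
1 November 2025 is a Saturday, so the first Sunday is November 2.
At the standard offset (UTC−06:00), 14:00 UTC − 6h = 08:00 Ethan Republic standard time.
The standard-time date in Ethan Republic, March 21, 2025, lies within the daylight-saving period (10 March – 2 November), so Ethan Republic is on daylight time, UTC−05:00.
14:00 UTC − 5h = 09:00 Ethan Republic.

09:00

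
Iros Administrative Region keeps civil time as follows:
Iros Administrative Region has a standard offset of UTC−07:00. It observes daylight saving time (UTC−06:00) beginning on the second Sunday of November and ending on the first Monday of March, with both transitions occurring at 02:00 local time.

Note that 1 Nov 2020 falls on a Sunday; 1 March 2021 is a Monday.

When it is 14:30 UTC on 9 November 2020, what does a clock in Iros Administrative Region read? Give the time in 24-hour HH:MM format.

1 November 2020 is a Sunday, so the first Sunday is November 1 and the second is November 8.
1 March 2021 is a Monday, so the first Monday is March 1.
At the standard offset (UTC−07:00), 14:30 UTC − 7h = 07:30 Iros Administrative Region standard time.
Daylight saving runs 8 November 2020 – 1 March 2021; the standard-time date in Iros Administrative Region, 9 November 2020, is inside that window, so Iros Administrative Region is at UTC−06:00.
14:30 UTC − 6h = 08:30 local.

08:30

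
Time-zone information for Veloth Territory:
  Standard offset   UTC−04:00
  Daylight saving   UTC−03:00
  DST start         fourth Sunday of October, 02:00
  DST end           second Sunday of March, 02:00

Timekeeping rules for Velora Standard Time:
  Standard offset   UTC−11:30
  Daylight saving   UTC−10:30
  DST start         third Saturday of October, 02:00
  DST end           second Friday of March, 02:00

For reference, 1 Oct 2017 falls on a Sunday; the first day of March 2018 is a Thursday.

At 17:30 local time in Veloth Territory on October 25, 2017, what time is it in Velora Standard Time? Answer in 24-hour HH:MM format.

10:00

1 October 2017 is a Sunday, so the first Sunday is October 1 and the fourth is October 22.
1 March 2018 is a Thursday, so the first Sunday is March 4 and the second is March 11.
Daylight saving runs 22 October 2017 – 11 March 2018; October 25, 2017 is inside that window, so Veloth Territory is at UTC−03:00.
17:30 Veloth Territory + 3h = 20:30 UTC.
1 October 2017 is a Sunday, so the first Saturday is October 7 and the third is October 21.
1 March 2018 is a Thursday, so the first Friday is March 2 and the second is March 9.
At the standard offset (UTC−11:30), 20:30 UTC − 11h30m = 09:00 Velora Standard Time standard time.
Daylight saving runs 21 October 2017 – 9 March 2018; the standard-time date in Velora Standard Time, October 25, 2017, is inside that window, so Velora Standard Time is at UTC−10:30.
20:30 UTC − 10h30m = 10:00 Velora Standard Time.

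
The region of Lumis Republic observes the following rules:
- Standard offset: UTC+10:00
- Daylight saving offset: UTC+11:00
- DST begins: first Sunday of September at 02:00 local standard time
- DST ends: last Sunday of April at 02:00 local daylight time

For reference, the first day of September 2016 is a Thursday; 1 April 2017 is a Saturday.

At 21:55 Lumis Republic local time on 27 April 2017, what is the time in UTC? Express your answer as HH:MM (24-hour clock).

10:55

1 September 2016 is a Thursday, so the first Sunday is September 4.
1 April 2017 is a Saturday, so Sundays fall on 2, 9, 16, 23, 30; the last is April 30.
Daylight saving runs 4 September 2016 – 30 April 2017; 27 April 2017 is inside that window, so Lumis Republic is at UTC+11:00.
21:55 local − 11h = 10:55 UTC.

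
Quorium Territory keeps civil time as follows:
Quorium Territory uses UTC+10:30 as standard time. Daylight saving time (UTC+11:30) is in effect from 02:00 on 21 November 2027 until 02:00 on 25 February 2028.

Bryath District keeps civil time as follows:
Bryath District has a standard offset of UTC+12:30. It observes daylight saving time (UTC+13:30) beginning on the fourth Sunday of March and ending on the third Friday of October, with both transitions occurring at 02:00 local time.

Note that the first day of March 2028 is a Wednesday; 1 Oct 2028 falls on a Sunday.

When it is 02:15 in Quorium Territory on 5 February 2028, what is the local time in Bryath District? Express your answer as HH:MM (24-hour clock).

03:15

Daylight saving runs 21 November 2027 – 25 February 2028; 5 February 2028 is inside that window, so Quorium Territory is at UTC+11:30.
02:15 Quorium Territory − 11h30m = 14:45 UTC (rolling into the previous day, 4 February 2028).
1 March 2028 is a Wednesday, so the first Sunday is March 5 and the fourth is March 26.
1 October 2028 is a Sunday, so the first Friday is October 6 and the third is October 20.
At the standard offset (UTC+12:30), 14:45 UTC + 12h30m = 03:15 Bryath District standard time (rolling into the next day, 5 February 2028).
The standard-time date in Bryath District, 5 February 2028, does not fall between 26 March and 20 October, so daylight saving is not in effect and Bryath District is at UTC+12:30.
14:45 UTC + 12h30m = 03:15 Bryath District (rolling into the next day, 5 February 2028).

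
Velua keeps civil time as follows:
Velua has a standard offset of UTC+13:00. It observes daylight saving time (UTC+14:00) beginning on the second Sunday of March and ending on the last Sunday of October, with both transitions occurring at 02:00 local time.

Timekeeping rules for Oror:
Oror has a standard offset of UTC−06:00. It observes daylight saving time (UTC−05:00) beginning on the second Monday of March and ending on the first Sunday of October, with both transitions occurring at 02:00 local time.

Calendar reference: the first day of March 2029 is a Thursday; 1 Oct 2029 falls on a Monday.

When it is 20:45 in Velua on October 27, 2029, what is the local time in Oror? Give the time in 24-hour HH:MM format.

00:45

1 March 2029 is a Thursday, so the first Sunday is March 4 and the second is March 11.
1 October 2029 is a Monday, so Sundays fall on 7, 14, 21, 28; the last is October 28.
October 27, 2029 falls between 11 March and 28 October, so daylight saving is in effect and Velua is at UTC+14:00.
20:45 Velua − 14h = 06:45 UTC.
1 March 2029 is a Thursday, so the first Monday is March 5 and the second is March 12.
1 October 2029 is a Monday, so the first Sunday is October 7.
At the standard offset (UTC−06:00), 06:45 UTC − 6h = 00:45 Oror standard time.
The standard-time date in Oror, October 27, 2029, is outside the daylight-saving period (12 March – 7 October), so Oror is on standard time, UTC−06:00.
06:45 UTC − 6h = 00:45 Oror.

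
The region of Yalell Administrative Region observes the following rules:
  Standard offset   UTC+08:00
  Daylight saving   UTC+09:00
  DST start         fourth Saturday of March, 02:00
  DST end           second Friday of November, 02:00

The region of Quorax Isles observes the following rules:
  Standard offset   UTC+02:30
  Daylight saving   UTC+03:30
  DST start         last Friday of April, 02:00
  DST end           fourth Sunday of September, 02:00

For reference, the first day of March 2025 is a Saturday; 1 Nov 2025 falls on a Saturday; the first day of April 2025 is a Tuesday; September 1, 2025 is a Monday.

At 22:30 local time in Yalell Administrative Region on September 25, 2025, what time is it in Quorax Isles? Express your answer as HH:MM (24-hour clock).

17:00

1 March 2025 is a Saturday, so the first Saturday is March 1 and the fourth is March 22.
1 November 2025 is a Saturday, so the first Friday is November 7 and the second is November 14.
September 25, 2025 falls between 22 March and 14 November, so daylight saving is in effect and Yalell Administrative Region is at UTC+09:00.
22:30 Yalell Administrative Region − 9h = 13:30 UTC.
1 April 2025 is a Tuesday, so Fridays fall on 4, 11, 18, 25; the last is April 25.
1 September 2025 is a Monday, so the first Sunday is September 7 and the fourth is September 28.
At the standard offset (UTC+02:30), 13:30 UTC + 2h30m = 16:00 Quorax Isles standard time.
The standard-time date in Quorax Isles, September 25, 2025, lies within the daylight-saving period (25 April – 28 September), so Quorax Isles is on daylight time, UTC+03:30.
13:30 UTC + 3h30m = 17:00 Quorax Isles.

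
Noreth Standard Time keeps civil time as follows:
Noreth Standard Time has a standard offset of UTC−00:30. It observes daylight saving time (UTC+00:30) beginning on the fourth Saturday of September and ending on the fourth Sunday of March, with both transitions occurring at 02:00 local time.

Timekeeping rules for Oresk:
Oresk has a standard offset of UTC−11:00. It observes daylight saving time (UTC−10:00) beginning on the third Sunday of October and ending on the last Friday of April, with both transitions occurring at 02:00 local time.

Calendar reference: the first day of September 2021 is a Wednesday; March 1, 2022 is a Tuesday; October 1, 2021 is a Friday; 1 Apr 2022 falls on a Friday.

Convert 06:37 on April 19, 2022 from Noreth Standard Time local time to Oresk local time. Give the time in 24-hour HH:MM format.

21:07

1 September 2021 is a Wednesday, so the first Saturday is September 4 and the fourth is September 25.
1 March 2022 is a Tuesday, so the first Sunday is March 6 and the fourth is March 27.
April 19, 2022 does not fall between 25 September 2021 and 27 March 2022, so daylight saving is not in effect and Noreth Standard Time is at UTC−00:30.
06:37 Noreth Standard Time + 0h30m = 07:07 UTC.
1 October 2021 is a Friday, so the first Sunday is October 3 and the third is October 17.
1 April 2022 is a Friday, so Fridays fall on 1, 8, 15, 22, 29; the last is April 29.
At the standard offset (UTC−11:00), 07:07 UTC − 11h = 20:07 Oresk standard time (rolling into the previous day, 18 April 2022).
The standard-time date in Oresk, April 18, 2022, falls between 17 October 2021 and 29 April 2022, so daylight saving is in effect and Oresk is at UTC−10:00.
07:07 UTC − 10h = 21:07 Oresk (rolling into the previous day, 18 April 2022).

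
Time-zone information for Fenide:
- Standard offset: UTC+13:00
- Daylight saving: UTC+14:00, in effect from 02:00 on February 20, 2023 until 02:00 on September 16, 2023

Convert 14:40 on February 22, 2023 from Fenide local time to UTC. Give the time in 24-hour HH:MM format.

February 22, 2023 falls between 20 February and 16 September, so daylight saving is in effect and Fenide is at UTC+14:00.
14:40 local − 14h = 00:40 UTC.

00:40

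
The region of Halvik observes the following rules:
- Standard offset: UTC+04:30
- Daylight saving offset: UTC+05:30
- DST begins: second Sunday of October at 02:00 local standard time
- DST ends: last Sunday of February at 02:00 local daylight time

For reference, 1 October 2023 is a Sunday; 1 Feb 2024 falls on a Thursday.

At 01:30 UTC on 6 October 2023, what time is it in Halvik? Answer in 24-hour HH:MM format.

06:00

1 October 2023 is a Sunday, so the first Sunday is October 1 and the second is October 8.
1 February 2024 is a Thursday, so Sundays fall on 4, 11, 18, 25; the last is February 25.
At the standard offset (UTC+04:30), 01:30 UTC + 4h30m = 06:00 Halvik standard time.
The standard-time date in Halvik, 6 October 2023, is outside the daylight-saving period (8 October 2023 – 25 February 2024), so Halvik is on standard time, UTC+04:30.
01:30 UTC + 4h30m = 06:00 local.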